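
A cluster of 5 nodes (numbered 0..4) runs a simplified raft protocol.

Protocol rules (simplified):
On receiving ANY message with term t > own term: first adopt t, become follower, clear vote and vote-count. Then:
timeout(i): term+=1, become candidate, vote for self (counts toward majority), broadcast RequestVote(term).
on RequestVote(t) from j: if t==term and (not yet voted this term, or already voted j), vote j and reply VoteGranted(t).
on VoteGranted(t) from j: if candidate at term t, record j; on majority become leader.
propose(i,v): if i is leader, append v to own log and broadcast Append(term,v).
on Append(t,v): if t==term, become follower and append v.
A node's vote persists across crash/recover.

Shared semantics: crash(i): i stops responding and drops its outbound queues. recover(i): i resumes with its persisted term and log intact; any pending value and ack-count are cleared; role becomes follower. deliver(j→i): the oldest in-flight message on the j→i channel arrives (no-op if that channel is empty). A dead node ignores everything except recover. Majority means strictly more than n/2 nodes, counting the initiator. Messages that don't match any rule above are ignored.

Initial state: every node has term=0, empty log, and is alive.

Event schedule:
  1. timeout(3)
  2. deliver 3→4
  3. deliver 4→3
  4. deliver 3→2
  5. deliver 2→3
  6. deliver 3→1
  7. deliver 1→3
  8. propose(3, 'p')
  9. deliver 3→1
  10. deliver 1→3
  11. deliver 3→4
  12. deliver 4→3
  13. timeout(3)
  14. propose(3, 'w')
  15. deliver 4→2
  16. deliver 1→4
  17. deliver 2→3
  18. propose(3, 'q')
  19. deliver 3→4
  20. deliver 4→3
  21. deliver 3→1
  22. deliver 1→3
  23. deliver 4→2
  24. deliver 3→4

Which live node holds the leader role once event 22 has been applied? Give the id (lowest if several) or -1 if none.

3

step 1 timeout(3): 3={cand,t=1,log=-}
step 2 deliver 3→4: 4={foll,t=1,log=-}
step 3 deliver 4→3: —
step 4 deliver 3→2: 2={foll,t=1,log=-}
step 5 deliver 2→3: 3={lead,t=1,log=-}
step 6 deliver 3→1: 1={foll,t=1,log=-}
step 7 deliver 1→3: —
step 8 propose(3,'p'): 3={lead,t=1,log=p}
step 9 deliver 3→1: 1={foll,t=1,log=p}
step 10 deliver 1→3: —
step 11 deliver 3→4: 4={foll,t=1,log=p}
step 12 deliver 4→3: —
step 13 timeout(3): 3={cand,t=2,log=p}
step 14 propose(3,'w'): —
step 15 deliver 4→2: —
step 16 deliver 1→4: —
step 17 deliver 2→3: —
step 18 propose(3,'q'): —
step 19 deliver 3→4: 4={foll,t=2,log=p}
step 20 deliver 4→3: —
step 21 deliver 3→1: 1={foll,t=2,log=p}
step 22 deliver 1→3: 3={lead,t=2,log=p}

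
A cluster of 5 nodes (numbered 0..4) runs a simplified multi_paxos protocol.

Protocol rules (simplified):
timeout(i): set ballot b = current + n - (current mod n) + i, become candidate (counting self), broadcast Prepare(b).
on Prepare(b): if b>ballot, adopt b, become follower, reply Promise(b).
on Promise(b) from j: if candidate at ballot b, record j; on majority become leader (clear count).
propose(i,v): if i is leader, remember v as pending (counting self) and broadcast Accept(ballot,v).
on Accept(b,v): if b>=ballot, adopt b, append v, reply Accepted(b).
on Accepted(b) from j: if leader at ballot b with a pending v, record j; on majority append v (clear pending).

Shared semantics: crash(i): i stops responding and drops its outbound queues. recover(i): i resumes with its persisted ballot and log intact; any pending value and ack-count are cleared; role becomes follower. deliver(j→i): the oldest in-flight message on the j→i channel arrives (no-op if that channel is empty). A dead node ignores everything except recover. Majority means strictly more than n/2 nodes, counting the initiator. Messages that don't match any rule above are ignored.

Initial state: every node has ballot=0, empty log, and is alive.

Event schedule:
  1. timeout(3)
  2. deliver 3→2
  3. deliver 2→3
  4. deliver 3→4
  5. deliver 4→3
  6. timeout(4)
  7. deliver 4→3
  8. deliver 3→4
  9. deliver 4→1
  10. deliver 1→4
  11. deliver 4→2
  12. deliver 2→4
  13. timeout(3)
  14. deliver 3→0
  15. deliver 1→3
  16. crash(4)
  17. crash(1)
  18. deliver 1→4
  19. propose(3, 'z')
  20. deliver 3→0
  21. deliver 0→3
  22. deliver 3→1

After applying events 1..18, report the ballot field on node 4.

1. timeout(3):  <3:cand b8 ->
2. deliver 3→2:  <2:foll b8 ->
3. deliver 2→3:  nop
4. deliver 3→4:  <4:foll b8 ->
5. deliver 4→3:  <3:lead b8 ->
6. timeout(4):  <4:cand b14 ->
7. deliver 4→3:  <3:foll b14 ->
8. deliver 3→4:  nop
9. deliver 4→1:  <1:foll b14 ->
10. deliver 1→4:  <4:lead b14 ->
11. deliver 4→2:  <2:foll b14 ->
12. deliver 2→4:  nop
13. timeout(3):  <3:cand b18 ->
14. deliver 3→0:  <0:foll b8 ->
15. deliver 1→3:  nop
16. crash(4):  <4:✗lead b14 ->
17. crash(1):  <1:✗foll b14 ->
18. deliver 1→4:  nop

14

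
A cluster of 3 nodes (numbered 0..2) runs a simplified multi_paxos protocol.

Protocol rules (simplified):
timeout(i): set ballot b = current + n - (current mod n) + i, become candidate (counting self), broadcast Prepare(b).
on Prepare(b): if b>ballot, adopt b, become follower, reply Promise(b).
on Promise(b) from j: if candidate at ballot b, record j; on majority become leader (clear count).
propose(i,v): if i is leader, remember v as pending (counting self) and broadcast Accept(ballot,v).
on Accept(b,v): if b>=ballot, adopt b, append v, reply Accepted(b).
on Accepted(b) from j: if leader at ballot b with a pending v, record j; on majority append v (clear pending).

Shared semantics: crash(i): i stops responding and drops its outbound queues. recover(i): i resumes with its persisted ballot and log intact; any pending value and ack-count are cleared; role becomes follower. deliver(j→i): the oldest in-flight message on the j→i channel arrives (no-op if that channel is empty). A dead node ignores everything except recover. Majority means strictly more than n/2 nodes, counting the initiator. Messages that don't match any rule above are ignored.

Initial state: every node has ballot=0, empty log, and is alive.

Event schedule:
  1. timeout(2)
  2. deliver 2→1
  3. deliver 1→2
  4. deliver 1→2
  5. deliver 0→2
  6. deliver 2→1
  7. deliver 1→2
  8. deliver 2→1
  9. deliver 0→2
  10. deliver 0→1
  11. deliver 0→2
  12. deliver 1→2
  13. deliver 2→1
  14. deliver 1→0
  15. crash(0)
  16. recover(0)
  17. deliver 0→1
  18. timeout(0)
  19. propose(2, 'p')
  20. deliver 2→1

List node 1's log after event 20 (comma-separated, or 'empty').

1. timeout(2):  <2:cand b5 ->
2. deliver 2→1:  <1:foll b5 ->
3. deliver 1→2:  <2:lead b5 ->
4. deliver 1→2:  nop
5. deliver 0→2:  nop
6. deliver 2→1:  nop
7. deliver 1→2:  nop
8. deliver 2→1:  nop
9. deliver 0→2:  nop
10. deliver 0→1:  nop
11. deliver 0→2:  nop
12. deliver 1→2:  nop
13. deliver 2→1:  nop
14. deliver 1→0:  nop
15. crash(0):  <0:✗foll b0 ->
16. recover(0):  <0:foll b0 ->
17. deliver 0→1:  nop
18. timeout(0):  <0:cand b3 ->
19. propose(2,'p'):  nop
20. deliver 2→1:  <1:foll b5 p>

p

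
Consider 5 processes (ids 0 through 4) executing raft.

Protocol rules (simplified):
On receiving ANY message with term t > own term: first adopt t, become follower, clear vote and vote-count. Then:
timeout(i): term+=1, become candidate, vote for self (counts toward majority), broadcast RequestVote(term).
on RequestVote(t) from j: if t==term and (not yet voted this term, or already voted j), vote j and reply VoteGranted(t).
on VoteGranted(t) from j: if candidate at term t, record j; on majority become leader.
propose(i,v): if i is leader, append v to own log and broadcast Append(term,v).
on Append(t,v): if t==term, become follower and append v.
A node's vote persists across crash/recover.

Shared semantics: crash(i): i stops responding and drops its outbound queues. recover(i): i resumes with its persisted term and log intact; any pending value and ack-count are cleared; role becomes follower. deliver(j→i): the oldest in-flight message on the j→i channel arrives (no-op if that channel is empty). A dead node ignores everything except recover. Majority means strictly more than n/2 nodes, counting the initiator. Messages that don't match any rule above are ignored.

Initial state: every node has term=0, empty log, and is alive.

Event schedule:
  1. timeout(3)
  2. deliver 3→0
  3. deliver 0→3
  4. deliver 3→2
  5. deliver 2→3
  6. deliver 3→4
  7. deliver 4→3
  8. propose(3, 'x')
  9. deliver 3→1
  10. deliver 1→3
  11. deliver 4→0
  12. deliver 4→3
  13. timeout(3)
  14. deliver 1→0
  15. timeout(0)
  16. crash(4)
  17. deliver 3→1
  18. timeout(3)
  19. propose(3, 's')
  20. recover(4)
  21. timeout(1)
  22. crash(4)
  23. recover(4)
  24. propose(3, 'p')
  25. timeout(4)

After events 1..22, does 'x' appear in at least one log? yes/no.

e1 timeout(3): 3[cand,t=1,-]
e2 deliver 3→0: 0[foll,t=1,-]
e3 deliver 0→3: ·
e4 deliver 3→2: 2[foll,t=1,-]
e5 deliver 2→3: 3[lead,t=1,-]
e6 deliver 3→4: 4[foll,t=1,-]
e7 deliver 4→3: ·
e8 propose(3,'x'): 3[lead,t=1,x]
e9 deliver 3→1: 1[foll,t=1,-]
e10 deliver 1→3: ·
e11 deliver 4→0: ·
e12 deliver 4→3: ·
e13 timeout(3): 3[cand,t=2,x]
e14 deliver 1→0: ·
e15 timeout(0): 0[cand,t=2,-]
e16 crash(4): 4[✗foll,t=1,-]
e17 deliver 3→1: 1[foll,t=1,x]
e18 timeout(3): 3[cand,t=3,x]
e19 propose(3,'s'): ·
e20 recover(4): 4[foll,t=1,-]
e21 timeout(1): 1[cand,t=2,x]
e22 crash(4): 4[✗foll,t=1,-]

yes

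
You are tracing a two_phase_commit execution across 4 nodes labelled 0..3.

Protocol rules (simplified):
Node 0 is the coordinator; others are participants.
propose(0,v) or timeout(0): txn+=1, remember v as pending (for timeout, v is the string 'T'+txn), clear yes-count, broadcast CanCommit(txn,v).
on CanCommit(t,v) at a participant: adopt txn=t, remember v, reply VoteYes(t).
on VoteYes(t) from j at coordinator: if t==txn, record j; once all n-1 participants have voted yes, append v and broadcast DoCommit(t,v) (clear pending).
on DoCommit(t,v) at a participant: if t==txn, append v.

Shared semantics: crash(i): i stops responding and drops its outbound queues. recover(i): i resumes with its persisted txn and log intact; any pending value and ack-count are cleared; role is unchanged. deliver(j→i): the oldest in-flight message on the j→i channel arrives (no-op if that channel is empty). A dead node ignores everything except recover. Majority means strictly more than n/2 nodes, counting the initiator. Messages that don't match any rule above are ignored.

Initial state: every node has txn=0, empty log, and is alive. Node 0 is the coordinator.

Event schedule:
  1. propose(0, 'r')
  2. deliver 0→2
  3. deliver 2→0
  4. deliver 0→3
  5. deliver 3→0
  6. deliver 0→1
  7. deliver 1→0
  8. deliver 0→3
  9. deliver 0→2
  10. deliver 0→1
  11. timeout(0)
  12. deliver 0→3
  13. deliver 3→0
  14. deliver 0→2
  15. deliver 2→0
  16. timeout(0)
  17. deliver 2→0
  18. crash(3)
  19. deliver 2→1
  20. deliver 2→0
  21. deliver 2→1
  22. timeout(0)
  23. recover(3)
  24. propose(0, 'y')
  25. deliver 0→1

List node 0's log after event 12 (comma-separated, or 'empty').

r

after 1 — propose(0,'r'): n0:coor/t1/[-]
after 2 — deliver 0→2: n2:part/t1/[-]
after 3 — deliver 2→0: ·
after 4 — deliver 0→3: n3:part/t1/[-]
after 5 — deliver 3→0: ·
after 6 — deliver 0→1: n1:part/t1/[-]
after 7 — deliver 1→0: n0:coor/t1/[r]
after 8 — deliver 0→3: n3:part/t1/[r]
after 9 — deliver 0→2: n2:part/t1/[r]
after 10 — deliver 0→1: n1:part/t1/[r]
after 11 — timeout(0): n0:coor/t2/[r]
after 12 — deliver 0→3: n3:part/t2/[r]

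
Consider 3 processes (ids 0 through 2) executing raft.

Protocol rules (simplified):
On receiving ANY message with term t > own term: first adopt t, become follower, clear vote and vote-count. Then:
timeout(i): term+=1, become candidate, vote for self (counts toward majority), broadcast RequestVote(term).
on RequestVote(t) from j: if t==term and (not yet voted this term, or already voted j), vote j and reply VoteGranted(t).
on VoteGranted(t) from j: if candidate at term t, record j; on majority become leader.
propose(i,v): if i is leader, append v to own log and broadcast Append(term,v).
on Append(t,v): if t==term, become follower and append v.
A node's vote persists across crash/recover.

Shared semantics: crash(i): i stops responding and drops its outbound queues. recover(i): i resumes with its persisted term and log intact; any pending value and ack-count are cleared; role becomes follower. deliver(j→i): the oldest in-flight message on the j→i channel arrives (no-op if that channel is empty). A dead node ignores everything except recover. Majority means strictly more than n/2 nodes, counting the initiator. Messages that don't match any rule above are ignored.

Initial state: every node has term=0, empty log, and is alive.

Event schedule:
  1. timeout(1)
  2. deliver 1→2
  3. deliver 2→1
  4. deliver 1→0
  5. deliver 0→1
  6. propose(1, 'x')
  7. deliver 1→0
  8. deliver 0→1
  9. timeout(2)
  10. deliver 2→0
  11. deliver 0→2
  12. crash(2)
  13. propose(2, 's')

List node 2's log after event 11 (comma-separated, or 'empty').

after 1 — timeout(1): n1:cand/t1/[-]
after 2 — deliver 1→2: n2:foll/t1/[-]
after 3 — deliver 2→1: n1:lead/t1/[-]
after 4 — deliver 1→0: n0:foll/t1/[-]
after 5 — deliver 0→1: ·
after 6 — propose(1,'x'): n1:lead/t1/[x]
after 7 — deliver 1→0: n0:foll/t1/[x]
after 8 — deliver 0→1: ·
after 9 — timeout(2): n2:cand/t2/[-]
after 10 — deliver 2→0: n0:foll/t2/[x]
after 11 — deliver 0→2: n2:lead/t2/[-]

empty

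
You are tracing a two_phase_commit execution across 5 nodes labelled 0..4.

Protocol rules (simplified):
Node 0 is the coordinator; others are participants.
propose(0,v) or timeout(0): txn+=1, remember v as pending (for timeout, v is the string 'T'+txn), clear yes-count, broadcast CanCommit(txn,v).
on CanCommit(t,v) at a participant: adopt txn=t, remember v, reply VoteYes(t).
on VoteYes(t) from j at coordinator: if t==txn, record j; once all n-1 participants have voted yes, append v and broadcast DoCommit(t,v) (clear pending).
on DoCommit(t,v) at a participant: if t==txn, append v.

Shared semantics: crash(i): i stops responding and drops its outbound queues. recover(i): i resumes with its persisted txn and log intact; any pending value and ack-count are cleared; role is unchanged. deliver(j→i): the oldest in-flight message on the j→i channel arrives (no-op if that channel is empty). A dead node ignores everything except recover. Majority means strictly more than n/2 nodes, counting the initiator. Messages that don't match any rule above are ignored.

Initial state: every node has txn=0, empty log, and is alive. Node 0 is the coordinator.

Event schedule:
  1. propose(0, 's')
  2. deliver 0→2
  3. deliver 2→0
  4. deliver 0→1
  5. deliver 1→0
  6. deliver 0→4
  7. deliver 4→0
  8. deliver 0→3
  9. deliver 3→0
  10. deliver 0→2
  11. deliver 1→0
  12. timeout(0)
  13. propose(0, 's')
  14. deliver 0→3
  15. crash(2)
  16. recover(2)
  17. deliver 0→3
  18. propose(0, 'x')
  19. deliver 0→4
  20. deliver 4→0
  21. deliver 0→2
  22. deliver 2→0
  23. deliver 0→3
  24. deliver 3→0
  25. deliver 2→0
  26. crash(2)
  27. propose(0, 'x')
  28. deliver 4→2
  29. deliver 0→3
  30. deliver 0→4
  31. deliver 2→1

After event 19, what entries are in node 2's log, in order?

1. propose(0,'s'):  <0:coor t1 ->
2. deliver 0→2:  <2:part t1 ->
3. deliver 2→0:  nop
4. deliver 0→1:  <1:part t1 ->
5. deliver 1→0:  nop
6. deliver 0→4:  <4:part t1 ->
7. deliver 4→0:  nop
8. deliver 0→3:  <3:part t1 ->
9. deliver 3→0:  <0:coor t1 s>
10. deliver 0→2:  <2:part t1 s>
11. deliver 1→0:  nop
12. timeout(0):  <0:coor t2 s>
13. propose(0,'s'):  <0:coor t3 s>
14. deliver 0→3:  <3:part t1 s>
15. crash(2):  <2:✗part t1 s>
16. recover(2):  <2:part t1 s>
17. deliver 0→3:  <3:part t2 s>
18. propose(0,'x'):  <0:coor t4 s>
19. deliver 0→4:  <4:part t1 s>

s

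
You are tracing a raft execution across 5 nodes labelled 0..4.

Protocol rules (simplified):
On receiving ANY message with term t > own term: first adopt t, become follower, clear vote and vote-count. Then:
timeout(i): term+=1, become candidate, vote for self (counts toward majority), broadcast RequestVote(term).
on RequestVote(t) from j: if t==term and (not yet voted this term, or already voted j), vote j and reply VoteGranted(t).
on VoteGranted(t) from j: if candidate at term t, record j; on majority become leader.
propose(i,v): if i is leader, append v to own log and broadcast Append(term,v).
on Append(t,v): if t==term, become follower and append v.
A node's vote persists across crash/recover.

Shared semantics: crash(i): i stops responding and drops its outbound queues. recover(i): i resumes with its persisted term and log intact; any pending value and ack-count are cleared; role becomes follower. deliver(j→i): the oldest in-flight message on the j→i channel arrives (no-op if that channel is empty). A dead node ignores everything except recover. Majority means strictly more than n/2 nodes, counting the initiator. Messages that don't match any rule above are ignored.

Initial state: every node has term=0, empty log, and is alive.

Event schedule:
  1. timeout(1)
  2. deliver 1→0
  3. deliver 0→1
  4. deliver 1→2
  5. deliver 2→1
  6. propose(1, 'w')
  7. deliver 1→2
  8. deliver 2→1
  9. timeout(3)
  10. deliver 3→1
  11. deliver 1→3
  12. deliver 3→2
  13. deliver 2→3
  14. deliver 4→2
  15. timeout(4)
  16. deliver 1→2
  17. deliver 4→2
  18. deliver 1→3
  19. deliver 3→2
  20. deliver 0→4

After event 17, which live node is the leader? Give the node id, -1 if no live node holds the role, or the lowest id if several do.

e1 timeout(1): 1[cand,t=1,-]
e2 deliver 1→0: 0[foll,t=1,-]
e3 deliver 0→1: ·
e4 deliver 1→2: 2[foll,t=1,-]
e5 deliver 2→1: 1[lead,t=1,-]
e6 propose(1,'w'): 1[lead,t=1,w]
e7 deliver 1→2: 2[foll,t=1,w]
e8 deliver 2→1: ·
e9 timeout(3): 3[cand,t=1,-]
e10 deliver 3→1: ·
e11 deliver 1→3: ·
e12 deliver 3→2: ·
e13 deliver 2→3: ·
e14 deliver 4→2: ·
e15 timeout(4): 4[cand,t=1,-]
e16 deliver 1→2: ·
e17 deliver 4→2: ·

1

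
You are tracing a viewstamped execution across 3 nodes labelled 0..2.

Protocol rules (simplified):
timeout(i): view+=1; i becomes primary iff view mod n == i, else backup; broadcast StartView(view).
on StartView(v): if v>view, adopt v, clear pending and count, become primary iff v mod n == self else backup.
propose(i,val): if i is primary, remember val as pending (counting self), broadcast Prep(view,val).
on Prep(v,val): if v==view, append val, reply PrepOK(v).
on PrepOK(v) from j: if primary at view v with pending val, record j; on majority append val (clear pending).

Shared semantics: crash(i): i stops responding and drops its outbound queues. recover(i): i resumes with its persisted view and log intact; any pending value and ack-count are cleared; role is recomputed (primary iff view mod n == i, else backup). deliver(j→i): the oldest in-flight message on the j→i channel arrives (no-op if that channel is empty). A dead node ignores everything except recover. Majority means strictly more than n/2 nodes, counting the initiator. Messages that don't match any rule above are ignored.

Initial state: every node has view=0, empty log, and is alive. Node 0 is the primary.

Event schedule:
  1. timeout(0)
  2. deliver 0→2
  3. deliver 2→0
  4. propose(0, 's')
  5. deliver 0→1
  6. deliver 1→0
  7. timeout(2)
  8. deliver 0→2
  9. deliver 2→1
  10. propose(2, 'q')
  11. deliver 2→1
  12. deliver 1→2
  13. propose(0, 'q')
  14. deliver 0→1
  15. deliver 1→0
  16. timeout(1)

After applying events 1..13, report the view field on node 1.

e1 timeout(0): 0[back,v=1,-]
e2 deliver 0→2: 2[back,v=1,-]
e3 deliver 2→0: ·
e4 propose(0,'s'): ·
e5 deliver 0→1: 1[prim,v=1,-]
e6 deliver 1→0: ·
e7 timeout(2): 2[prim,v=2,-]
e8 deliver 0→2: ·
e9 deliver 2→1: 1[back,v=2,-]
e10 propose(2,'q'): ·
e11 deliver 2→1: 1[back,v=2,q]
e12 deliver 1→2: 2[prim,v=2,q]
e13 propose(0,'q'): ·

2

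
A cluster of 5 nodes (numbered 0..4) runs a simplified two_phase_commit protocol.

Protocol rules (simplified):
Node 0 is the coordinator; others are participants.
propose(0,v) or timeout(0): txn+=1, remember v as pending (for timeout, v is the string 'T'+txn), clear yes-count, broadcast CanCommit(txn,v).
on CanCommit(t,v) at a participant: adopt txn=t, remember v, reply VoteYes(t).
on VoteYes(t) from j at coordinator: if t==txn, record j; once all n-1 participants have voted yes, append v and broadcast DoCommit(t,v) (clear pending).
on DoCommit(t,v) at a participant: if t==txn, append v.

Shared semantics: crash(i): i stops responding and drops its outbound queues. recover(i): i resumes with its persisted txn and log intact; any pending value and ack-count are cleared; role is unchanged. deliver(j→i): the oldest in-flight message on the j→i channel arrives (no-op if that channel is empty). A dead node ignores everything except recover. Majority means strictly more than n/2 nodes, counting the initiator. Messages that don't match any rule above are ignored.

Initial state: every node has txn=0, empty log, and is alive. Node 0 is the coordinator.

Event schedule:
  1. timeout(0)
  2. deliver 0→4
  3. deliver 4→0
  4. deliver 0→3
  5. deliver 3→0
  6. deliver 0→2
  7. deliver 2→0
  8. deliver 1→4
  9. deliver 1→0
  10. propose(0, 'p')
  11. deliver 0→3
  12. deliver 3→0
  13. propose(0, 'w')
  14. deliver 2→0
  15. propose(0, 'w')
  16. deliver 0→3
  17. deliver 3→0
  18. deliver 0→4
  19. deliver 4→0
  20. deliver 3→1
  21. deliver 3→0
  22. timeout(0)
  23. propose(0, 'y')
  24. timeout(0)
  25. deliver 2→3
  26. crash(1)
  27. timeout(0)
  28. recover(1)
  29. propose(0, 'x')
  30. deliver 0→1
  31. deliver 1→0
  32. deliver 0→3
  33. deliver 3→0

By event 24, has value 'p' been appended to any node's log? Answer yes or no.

after 1 — timeout(0): n0:coor/t1/[-]
after 2 — deliver 0→4: n4:part/t1/[-]
after 3 — deliver 4→0: ·
after 4 — deliver 0→3: n3:part/t1/[-]
after 5 — deliver 3→0: ·
after 6 — deliver 0→2: n2:part/t1/[-]
after 7 — deliver 2→0: ·
after 8 — deliver 1→4: ·
after 9 — deliver 1→0: ·
after 10 — propose(0,'p'): n0:coor/t2/[-]
after 11 — deliver 0→3: n3:part/t2/[-]
after 12 — deliver 3→0: ·
after 13 — propose(0,'w'): n0:coor/t3/[-]
after 14 — deliver 2→0: ·
after 15 — propose(0,'w'): n0:coor/t4/[-]
after 16 — deliver 0→3: n3:part/t3/[-]
after 17 — deliver 3→0: ·
after 18 — deliver 0→4: n4:part/t2/[-]
after 19 — deliver 4→0: ·
after 20 — deliver 3→1: ·
after 21 — deliver 3→0: ·
after 22 — timeout(0): n0:coor/t5/[-]
after 23 — propose(0,'y'): n0:coor/t6/[-]
after 24 — timeout(0): n0:coor/t7/[-]

no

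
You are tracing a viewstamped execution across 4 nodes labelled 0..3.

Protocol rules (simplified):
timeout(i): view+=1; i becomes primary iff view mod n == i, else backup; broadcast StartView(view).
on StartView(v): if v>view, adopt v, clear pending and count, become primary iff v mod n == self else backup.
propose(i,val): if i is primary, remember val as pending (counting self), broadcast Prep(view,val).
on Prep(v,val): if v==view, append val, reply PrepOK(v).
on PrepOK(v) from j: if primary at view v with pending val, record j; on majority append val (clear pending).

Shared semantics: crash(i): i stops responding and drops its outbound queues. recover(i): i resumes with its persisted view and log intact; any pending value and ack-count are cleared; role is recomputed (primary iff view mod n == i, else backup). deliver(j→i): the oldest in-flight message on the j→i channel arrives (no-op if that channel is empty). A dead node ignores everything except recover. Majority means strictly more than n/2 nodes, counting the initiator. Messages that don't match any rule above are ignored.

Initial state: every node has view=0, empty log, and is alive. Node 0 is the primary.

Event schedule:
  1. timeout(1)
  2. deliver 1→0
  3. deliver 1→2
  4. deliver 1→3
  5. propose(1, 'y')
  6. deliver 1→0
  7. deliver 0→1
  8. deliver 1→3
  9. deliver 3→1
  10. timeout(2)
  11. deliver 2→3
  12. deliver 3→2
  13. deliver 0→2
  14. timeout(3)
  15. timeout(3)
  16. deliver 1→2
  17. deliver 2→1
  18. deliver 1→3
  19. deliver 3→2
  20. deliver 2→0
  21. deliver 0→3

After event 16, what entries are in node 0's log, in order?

y

step 1 timeout(1): 1={prim,v=1,log=-}
step 2 deliver 1→0: 0={back,v=1,log=-}
step 3 deliver 1→2: 2={back,v=1,log=-}
step 4 deliver 1→3: 3={back,v=1,log=-}
step 5 propose(1,'y'): —
step 6 deliver 1→0: 0={back,v=1,log=y}
step 7 deliver 0→1: —
step 8 deliver 1→3: 3={back,v=1,log=y}
step 9 deliver 3→1: 1={prim,v=1,log=y}
step 10 timeout(2): 2={prim,v=2,log=-}
step 11 deliver 2→3: 3={back,v=2,log=y}
step 12 deliver 3→2: —
step 13 deliver 0→2: —
step 14 timeout(3): 3={prim,v=3,log=y}
step 15 timeout(3): 3={back,v=4,log=y}
step 16 deliver 1→2: —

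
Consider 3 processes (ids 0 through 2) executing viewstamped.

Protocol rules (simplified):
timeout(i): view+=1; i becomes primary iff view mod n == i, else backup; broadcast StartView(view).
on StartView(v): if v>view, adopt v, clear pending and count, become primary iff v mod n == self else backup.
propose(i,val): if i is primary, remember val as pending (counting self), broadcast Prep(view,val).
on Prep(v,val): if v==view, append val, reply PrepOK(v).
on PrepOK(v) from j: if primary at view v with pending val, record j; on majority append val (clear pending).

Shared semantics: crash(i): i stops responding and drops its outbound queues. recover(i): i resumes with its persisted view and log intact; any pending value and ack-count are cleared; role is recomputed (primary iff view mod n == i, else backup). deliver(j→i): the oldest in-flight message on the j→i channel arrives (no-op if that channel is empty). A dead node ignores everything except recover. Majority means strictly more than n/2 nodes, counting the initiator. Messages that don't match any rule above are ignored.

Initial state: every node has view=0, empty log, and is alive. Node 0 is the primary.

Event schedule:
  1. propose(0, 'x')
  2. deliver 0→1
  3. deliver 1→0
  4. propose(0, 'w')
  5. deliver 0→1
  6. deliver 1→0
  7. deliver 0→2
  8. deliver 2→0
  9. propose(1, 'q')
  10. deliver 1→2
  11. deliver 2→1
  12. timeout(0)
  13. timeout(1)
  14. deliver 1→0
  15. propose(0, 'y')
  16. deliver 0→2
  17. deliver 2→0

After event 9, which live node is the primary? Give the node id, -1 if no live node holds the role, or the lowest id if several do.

1. propose(0,'x'):  nop
2. deliver 0→1:  <1:back v0 x>
3. deliver 1→0:  <0:prim v0 x>
4. propose(0,'w'):  nop
5. deliver 0→1:  <1:back v0 x,w>
6. deliver 1→0:  <0:prim v0 x,w>
7. deliver 0→2:  <2:back v0 x>
8. deliver 2→0:  nop
9. propose(1,'q'):  nop

0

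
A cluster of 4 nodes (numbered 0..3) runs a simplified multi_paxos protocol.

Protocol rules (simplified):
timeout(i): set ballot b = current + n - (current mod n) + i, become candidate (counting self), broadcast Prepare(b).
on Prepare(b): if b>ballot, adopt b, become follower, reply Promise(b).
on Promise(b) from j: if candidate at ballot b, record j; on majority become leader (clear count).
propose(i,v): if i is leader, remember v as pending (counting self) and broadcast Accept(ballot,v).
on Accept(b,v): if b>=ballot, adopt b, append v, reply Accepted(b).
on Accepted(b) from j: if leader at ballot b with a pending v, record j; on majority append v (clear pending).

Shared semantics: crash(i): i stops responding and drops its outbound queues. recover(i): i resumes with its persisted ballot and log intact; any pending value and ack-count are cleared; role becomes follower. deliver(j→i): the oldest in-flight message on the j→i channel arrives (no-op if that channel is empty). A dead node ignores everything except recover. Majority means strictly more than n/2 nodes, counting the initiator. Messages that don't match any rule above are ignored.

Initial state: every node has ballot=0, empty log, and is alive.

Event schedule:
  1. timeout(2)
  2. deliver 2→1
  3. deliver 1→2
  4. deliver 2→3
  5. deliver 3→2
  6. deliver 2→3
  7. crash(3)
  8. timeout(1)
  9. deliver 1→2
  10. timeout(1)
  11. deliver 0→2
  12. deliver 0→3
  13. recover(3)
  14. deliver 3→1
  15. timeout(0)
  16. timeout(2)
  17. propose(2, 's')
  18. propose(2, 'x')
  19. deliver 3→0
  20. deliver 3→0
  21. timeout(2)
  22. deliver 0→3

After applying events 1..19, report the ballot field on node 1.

1. timeout(2):  <2:cand b6 ->
2. deliver 2→1:  <1:foll b6 ->
3. deliver 1→2:  nop
4. deliver 2→3:  <3:foll b6 ->
5. deliver 3→2:  <2:lead b6 ->
6. deliver 2→3:  nop
7. crash(3):  <3:✗foll b6 ->
8. timeout(1):  <1:cand b9 ->
9. deliver 1→2:  <2:foll b9 ->
10. timeout(1):  <1:cand b13 ->
11. deliver 0→2:  nop
12. deliver 0→3:  nop
13. recover(3):  <3:foll b6 ->
14. deliver 3→1:  nop
15. timeout(0):  <0:cand b4 ->
16. timeout(2):  <2:cand b14 ->
17. propose(2,'s'):  nop
18. propose(2,'x'):  nop
19. deliver 3→0:  nop

13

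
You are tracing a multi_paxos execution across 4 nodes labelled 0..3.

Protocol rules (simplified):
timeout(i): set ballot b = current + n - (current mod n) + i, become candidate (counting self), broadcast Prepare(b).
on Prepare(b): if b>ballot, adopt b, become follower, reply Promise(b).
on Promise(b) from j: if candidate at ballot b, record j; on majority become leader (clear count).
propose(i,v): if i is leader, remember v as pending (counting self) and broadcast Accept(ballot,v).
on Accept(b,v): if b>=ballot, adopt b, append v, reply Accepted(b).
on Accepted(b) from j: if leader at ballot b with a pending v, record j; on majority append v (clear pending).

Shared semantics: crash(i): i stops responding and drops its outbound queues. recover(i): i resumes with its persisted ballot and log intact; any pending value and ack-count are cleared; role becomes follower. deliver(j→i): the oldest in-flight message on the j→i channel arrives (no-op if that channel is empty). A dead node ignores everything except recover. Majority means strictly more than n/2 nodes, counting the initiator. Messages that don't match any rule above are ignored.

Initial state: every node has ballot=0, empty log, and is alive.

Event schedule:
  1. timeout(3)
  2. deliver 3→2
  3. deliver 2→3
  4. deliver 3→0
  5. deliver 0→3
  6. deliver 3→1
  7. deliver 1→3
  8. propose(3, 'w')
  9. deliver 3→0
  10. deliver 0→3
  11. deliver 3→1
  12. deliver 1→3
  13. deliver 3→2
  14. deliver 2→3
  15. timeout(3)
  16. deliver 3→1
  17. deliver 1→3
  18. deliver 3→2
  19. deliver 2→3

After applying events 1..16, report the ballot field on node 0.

7

after 1 — timeout(3): n3:cand/b7/[-]
after 2 — deliver 3→2: n2:foll/b7/[-]
after 3 — deliver 2→3: ·
after 4 — deliver 3→0: n0:foll/b7/[-]
after 5 — deliver 0→3: n3:lead/b7/[-]
after 6 — deliver 3→1: n1:foll/b7/[-]
after 7 — deliver 1→3: ·
after 8 — propose(3,'w'): ·
after 9 — deliver 3→0: n0:foll/b7/[w]
after 10 — deliver 0→3: ·
after 11 — deliver 3→1: n1:foll/b7/[w]
after 12 — deliver 1→3: n3:lead/b7/[w]
after 13 — deliver 3→2: n2:foll/b7/[w]
after 14 — deliver 2→3: ·
after 15 — timeout(3): n3:cand/b11/[w]
after 16 — deliver 3→1: n1:foll/b11/[w]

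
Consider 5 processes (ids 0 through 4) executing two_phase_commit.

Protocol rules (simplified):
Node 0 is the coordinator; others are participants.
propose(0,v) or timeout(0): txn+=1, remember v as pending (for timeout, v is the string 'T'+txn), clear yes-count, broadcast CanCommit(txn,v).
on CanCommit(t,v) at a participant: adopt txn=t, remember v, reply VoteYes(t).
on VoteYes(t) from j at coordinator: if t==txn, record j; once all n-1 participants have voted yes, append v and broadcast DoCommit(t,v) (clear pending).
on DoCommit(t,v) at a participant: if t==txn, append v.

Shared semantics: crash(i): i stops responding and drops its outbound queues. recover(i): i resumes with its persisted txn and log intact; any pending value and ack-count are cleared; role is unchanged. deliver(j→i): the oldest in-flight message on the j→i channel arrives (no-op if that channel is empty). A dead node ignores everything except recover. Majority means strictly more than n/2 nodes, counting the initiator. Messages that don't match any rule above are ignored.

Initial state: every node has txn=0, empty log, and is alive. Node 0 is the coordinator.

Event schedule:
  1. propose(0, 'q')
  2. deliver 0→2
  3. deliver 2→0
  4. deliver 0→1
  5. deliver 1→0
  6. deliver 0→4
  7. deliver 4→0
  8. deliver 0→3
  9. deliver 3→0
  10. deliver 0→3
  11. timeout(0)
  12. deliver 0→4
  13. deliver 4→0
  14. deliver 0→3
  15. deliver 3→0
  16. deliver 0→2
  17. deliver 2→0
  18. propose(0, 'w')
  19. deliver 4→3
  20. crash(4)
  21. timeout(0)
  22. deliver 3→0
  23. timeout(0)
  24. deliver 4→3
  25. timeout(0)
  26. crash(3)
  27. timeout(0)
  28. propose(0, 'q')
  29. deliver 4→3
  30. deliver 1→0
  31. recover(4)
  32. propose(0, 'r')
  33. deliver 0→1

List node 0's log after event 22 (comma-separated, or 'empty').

after 1 — propose(0,'q'): n0:coor/t1/[-]
after 2 — deliver 0→2: n2:part/t1/[-]
after 3 — deliver 2→0: ·
after 4 — deliver 0→1: n1:part/t1/[-]
after 5 — deliver 1→0: ·
after 6 — deliver 0→4: n4:part/t1/[-]
after 7 — deliver 4→0: ·
after 8 — deliver 0→3: n3:part/t1/[-]
after 9 — deliver 3→0: n0:coor/t1/[q]
after 10 — deliver 0→3: n3:part/t1/[q]
after 11 — timeout(0): n0:coor/t2/[q]
after 12 — deliver 0→4: n4:part/t1/[q]
after 13 — deliver 4→0: ·
after 14 — deliver 0→3: n3:part/t2/[q]
after 15 — deliver 3→0: ·
after 16 — deliver 0→2: n2:part/t1/[q]
after 17 — deliver 2→0: ·
after 18 — propose(0,'w'): n0:coor/t3/[q]
after 19 — deliver 4→3: ·
after 20 — crash(4): n4:✗part/t1/[q]
after 21 — timeout(0): n0:coor/t4/[q]
after 22 — deliver 3→0: ·

q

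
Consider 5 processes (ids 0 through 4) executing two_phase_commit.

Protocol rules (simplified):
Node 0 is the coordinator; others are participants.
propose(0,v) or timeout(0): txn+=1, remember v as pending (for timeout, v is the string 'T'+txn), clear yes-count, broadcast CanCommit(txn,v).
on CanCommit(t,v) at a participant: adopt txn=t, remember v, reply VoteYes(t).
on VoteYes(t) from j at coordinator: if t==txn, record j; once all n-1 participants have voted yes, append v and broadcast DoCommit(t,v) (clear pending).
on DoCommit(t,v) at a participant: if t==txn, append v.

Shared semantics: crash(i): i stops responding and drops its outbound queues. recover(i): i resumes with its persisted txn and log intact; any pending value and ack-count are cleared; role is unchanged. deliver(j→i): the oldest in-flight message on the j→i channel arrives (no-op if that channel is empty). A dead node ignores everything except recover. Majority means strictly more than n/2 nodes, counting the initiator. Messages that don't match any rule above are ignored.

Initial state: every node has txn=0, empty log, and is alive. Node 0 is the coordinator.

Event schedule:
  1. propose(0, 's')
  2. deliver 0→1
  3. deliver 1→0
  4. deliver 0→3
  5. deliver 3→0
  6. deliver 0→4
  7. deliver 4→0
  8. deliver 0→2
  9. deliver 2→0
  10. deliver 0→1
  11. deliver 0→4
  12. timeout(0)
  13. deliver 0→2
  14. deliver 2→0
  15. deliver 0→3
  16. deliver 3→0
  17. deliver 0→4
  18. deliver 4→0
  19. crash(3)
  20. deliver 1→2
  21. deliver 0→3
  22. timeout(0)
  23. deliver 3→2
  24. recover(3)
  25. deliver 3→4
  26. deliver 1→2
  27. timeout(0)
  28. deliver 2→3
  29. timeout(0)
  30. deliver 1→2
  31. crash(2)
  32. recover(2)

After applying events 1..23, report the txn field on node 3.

1

step 1 propose(0,'s'): 0={coor,t=1,log=-}
step 2 deliver 0→1: 1={part,t=1,log=-}
step 3 deliver 1→0: —
step 4 deliver 0→3: 3={part,t=1,log=-}
step 5 deliver 3→0: —
step 6 deliver 0→4: 4={part,t=1,log=-}
step 7 deliver 4→0: —
step 8 deliver 0→2: 2={part,t=1,log=-}
step 9 deliver 2→0: 0={coor,t=1,log=s}
step 10 deliver 0→1: 1={part,t=1,log=s}
step 11 deliver 0→4: 4={part,t=1,log=s}
step 12 timeout(0): 0={coor,t=2,log=s}
step 13 deliver 0→2: 2={part,t=1,log=s}
step 14 deliver 2→0: —
step 15 deliver 0→3: 3={part,t=1,log=s}
step 16 deliver 3→0: —
step 17 deliver 0→4: 4={part,t=2,log=s}
step 18 deliver 4→0: —
step 19 crash(3): 3={✗part,t=1,log=s}
step 20 deliver 1→2: —
step 21 deliver 0→3: —
step 22 timeout(0): 0={coor,t=3,log=s}
step 23 deliver 3→2: —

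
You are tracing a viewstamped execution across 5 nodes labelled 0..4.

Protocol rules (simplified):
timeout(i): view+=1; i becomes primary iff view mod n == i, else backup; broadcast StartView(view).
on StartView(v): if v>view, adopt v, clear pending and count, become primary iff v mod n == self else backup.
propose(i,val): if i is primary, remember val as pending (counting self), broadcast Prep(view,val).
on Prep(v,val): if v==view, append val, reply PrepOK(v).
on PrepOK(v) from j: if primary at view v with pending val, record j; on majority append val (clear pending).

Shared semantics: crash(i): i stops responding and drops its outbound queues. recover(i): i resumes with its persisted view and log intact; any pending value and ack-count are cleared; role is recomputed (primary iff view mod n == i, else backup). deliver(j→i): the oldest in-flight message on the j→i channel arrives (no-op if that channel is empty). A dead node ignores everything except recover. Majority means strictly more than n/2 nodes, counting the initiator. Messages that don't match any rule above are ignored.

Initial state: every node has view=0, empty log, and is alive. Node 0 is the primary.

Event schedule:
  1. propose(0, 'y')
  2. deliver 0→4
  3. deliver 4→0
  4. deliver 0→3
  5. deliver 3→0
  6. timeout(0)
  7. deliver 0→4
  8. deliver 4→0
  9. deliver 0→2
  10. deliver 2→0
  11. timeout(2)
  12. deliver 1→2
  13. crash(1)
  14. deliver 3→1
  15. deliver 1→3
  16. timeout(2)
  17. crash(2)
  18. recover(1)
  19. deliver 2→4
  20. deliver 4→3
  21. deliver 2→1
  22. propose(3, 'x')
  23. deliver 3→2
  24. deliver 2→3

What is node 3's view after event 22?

0

e1 propose(0,'y'): ·
e2 deliver 0→4: 4[back,v=0,y]
e3 deliver 4→0: ·
e4 deliver 0→3: 3[back,v=0,y]
e5 deliver 3→0: 0[prim,v=0,y]
e6 timeout(0): 0[back,v=1,y]
e7 deliver 0→4: 4[back,v=1,y]
e8 deliver 4→0: ·
e9 deliver 0→2: 2[back,v=0,y]
e10 deliver 2→0: ·
e11 timeout(2): 2[back,v=1,y]
e12 deliver 1→2: ·
e13 crash(1): 1[✗back,v=0,-]
e14 deliver 3→1: ·
e15 deliver 1→3: ·
e16 timeout(2): 2[prim,v=2,y]
e17 crash(2): 2[✗prim,v=2,y]
e18 recover(1): 1[back,v=0,-]
e19 deliver 2→4: ·
e20 deliver 4→3: ·
e21 deliver 2→1: ·
e22 propose(3,'x'): ·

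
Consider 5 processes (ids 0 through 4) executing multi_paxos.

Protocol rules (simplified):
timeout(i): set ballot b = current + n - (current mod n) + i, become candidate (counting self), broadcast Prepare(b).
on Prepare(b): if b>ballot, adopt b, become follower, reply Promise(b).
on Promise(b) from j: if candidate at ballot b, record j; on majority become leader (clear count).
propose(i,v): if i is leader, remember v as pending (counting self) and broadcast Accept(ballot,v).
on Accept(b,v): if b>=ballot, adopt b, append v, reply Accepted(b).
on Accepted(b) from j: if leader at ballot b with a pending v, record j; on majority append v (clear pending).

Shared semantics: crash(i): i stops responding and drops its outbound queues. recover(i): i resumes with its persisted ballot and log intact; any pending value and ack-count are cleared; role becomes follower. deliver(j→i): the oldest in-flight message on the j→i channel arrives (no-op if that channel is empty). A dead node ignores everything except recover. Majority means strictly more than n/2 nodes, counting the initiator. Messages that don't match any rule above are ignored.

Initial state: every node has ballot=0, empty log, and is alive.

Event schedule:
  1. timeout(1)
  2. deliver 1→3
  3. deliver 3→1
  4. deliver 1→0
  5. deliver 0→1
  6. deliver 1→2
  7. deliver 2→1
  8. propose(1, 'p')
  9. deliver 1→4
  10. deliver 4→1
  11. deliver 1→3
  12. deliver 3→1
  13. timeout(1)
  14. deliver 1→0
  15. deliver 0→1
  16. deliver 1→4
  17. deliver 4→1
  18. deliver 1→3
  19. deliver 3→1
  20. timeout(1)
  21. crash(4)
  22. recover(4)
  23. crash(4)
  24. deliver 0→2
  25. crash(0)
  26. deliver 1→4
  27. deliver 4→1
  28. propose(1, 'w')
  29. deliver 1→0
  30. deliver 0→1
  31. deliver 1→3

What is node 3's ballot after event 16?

e1 timeout(1): 1[cand,b=6,-]
e2 deliver 1→3: 3[foll,b=6,-]
e3 deliver 3→1: ·
e4 deliver 1→0: 0[foll,b=6,-]
e5 deliver 0→1: 1[lead,b=6,-]
e6 deliver 1→2: 2[foll,b=6,-]
e7 deliver 2→1: ·
e8 propose(1,'p'): ·
e9 deliver 1→4: 4[foll,b=6,-]
e10 deliver 4→1: ·
e11 deliver 1→3: 3[foll,b=6,p]
e12 deliver 3→1: ·
e13 timeout(1): 1[cand,b=11,-]
e14 deliver 1→0: 0[foll,b=6,p]
e15 deliver 0→1: ·
e16 deliver 1→4: 4[foll,b=6,p]

6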